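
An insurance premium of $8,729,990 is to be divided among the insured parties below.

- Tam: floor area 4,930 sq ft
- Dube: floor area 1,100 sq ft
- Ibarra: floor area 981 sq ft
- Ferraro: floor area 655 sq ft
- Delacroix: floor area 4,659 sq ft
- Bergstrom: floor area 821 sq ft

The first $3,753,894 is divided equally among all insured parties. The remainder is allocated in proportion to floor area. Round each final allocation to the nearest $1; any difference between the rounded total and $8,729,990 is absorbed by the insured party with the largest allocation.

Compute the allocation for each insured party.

Tam: $2,491,781; Dube: $1,042,027; Ibarra: $996,982; Ferraro: $873,583; Delacroix: $2,389,199; Bergstrom: $936,418

First tranche $3,753,894 split equally: $625,649 each.
Remainder $4,976,096 by floor area (total 13,146): Tam 1,866,130.63 → $1,866,131; Dube 416,378.03 → $416,378; Ibarra 371,333.499 → $371,333; Ferraro 247,934.19 → $247,934; Delacroix 1,763,550.23 → $1,763,550; Bergstrom 310,769.42 → $310,769.
Rounding difference +$1 on remainder applied to Tam.
Totals: Tam $625,649 + $1,866,132 = $2,491,781; Dube $625,649 + $416,378 = $1,042,027; Ibarra $625,649 + $371,333 = $996,982; Ferraro $625,649 + $247,934 = $873,583; Delacroix $625,649 + $1,763,550 = $2,389,199; Bergstrom $625,649 + $310,769 = $936,418.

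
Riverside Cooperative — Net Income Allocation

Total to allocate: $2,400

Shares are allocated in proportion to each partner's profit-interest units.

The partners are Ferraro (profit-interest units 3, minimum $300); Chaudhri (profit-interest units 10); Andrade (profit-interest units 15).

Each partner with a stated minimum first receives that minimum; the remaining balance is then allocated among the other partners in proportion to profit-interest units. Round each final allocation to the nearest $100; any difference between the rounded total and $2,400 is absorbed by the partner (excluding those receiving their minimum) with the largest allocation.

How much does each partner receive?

Guaranteed amounts: Ferraro $300. Remaining pool $2,100.
Remaining pool split over remaining profit-interest units 25: Chaudhri 840.00 → $800; Andrade 1,260.00 → $1,300.

Ferraro: $300 · Chaudhri: $800 · Andrade: $1,300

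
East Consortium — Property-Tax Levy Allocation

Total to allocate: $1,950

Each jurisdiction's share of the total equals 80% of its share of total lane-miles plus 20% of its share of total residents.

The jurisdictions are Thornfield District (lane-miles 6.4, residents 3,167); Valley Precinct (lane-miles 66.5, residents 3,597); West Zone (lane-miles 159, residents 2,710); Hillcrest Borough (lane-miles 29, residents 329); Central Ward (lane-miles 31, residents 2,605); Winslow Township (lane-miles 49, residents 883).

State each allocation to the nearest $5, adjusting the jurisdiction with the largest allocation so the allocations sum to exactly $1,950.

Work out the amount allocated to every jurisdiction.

Thornfield District: $120 | Valley Precinct: $410 | West Zone: $810 | Hillcrest Borough: $140 | Central Ward: $220 | Winslow Township: $250

Totals — lane-miles 340.9, residents 13,291.
Blended shares (80% lane-miles + 20% residents): Thornfield District 0.0627; Valley Precinct 0.2102; West Zone 0.4139; Hillcrest Borough 0.0730; Central Ward 0.1119; Winslow Township 0.1283.
Unrounded shares: Thornfield District 122.22; Valley Precinct 409.86; West Zone 807.12; Hillcrest Borough 142.36; Central Ward 218.30; Winslow Township 250.14.
After rounding ($5): Thornfield District $120; Valley Precinct $410; West Zone $805; Hillcrest Borough $140; Central Ward $220; Winslow Township $250. Sum = $1,945.
Difference $1,950 − $1,945 = +$5 applied to largest allocation (West Zone): West Zone becomes $810.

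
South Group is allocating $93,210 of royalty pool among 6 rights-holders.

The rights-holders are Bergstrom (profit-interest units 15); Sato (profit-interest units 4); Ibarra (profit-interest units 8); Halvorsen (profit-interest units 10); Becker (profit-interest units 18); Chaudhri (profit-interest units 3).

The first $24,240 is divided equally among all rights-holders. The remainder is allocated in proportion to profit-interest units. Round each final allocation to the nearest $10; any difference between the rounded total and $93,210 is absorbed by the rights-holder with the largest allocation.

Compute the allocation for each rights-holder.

Bergstrom: $21,880 · Sato: $8,800 · Ibarra: $13,550 · Halvorsen: $15,930 · Becker: $25,440 · Chaudhri: $7,610

Equal tier: $24,240 ÷ 6 = $4,040 apiece.
Remainder $68,970 by profit-interest units (total 58): Bergstrom 17,837.07 → $17,840; Sato 4,756.55 → $4,760; Ibarra 9,513.10 → $9,510; Halvorsen 11,891.38 → $11,890; Becker 21,404.48 → $21,400; Chaudhri 3,567.41 → $3,570.
Totals: Bergstrom $4,040 + $17,840 = $21,880; Sato $4,040 + $4,760 = $8,800; Ibarra $4,040 + $9,510 = $13,550; Halvorsen $4,040 + $11,890 = $15,930; Becker $4,040 + $21,400 = $25,440; Chaudhri $4,040 + $3,570 = $7,610.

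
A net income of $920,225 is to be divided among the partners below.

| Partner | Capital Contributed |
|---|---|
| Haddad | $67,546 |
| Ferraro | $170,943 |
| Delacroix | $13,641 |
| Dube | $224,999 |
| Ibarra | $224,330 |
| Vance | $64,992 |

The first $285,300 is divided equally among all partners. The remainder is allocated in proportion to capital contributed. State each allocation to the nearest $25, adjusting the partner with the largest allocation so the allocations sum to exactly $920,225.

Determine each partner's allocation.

Equal tier: $285,300 ÷ 6 = $47,550 apiece.
Remainder $634,925 by capital contributed (total 766,451): Haddad 55,954.84 → $55,950; Ferraro 141,608.51 → $141,600; Delacroix 11,300.15 → $11,300; Dube 186,388.29 → $186,400; Ibarra 185,834.09 → $185,825; Vance 53,839.12 → $53,850.
Totals: Haddad $47,550 + $55,950 = $103,500; Ferraro $47,550 + $141,600 = $189,150; Delacroix $47,550 + $11,300 = $58,850; Dube $47,550 + $186,400 = $233,950; Ibarra $47,550 + $185,825 = $233,375; Vance $47,550 + $53,850 = $101,400.

Haddad: $103,500; Ferraro: $189,150; Delacroix: $58,850; Dube: $233,950; Ibarra: $233,375; Vance: $101,400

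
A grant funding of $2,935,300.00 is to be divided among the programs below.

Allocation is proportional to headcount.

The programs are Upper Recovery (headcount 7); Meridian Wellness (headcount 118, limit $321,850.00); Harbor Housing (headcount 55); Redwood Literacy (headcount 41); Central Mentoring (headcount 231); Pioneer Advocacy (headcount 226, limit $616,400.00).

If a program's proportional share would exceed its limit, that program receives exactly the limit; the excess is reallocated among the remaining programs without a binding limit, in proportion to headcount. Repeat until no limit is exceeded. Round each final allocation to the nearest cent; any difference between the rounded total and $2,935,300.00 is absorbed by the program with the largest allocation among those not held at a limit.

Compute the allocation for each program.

Upper Recovery: $41,854.34 · Meridian Wellness: $321,850.00 · Harbor Housing: $328,855.54 · Redwood Literacy: $245,146.86 · Central Mentoring: $1,381,193.26 · Pioneer Advocacy: $616,400.00

Total headcount = 678.
Proportional shares (ignoring caps): Upper Recovery 30,305.4572; Meridian Wellness 510,863.4218; Harbor Housing 238,114.3068; Redwood Literacy 177,503.3923; Central Mentoring 1,000,080.0885; Pioneer Advocacy 978,433.3333.
Capped: Meridian Wellness ($321,850.00), Pioneer Advocacy ($616,400.00); remaining pool $1,997,050.00 reallocated over remaining headcount 334.
Redistributed shares: Upper Recovery 41,854.3413 → $41,854.34; Harbor Housing 328,855.5389 → $328,855.54; Redwood Literacy 245,146.8563 → $245,146.86; Central Mentoring 1,381,193.2635 → $1,381,193.26.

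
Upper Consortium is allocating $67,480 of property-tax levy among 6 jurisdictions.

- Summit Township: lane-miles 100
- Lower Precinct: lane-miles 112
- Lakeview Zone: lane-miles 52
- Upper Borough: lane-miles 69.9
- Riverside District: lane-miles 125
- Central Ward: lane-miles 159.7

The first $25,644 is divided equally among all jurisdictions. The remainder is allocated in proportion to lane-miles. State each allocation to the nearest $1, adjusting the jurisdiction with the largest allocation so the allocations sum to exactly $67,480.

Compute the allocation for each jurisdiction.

Equal tier: $25,644 ÷ 6 = $4,274 apiece.
Remainder $41,836 by lane-miles (total 618.6): Summit Township 6,763.01 → $6,763; Lower Precinct 7,574.57 → $7,575; Lakeview Zone 3,516.77 → $3,517; Upper Borough 4,727.35 → $4,727; Riverside District 8,453.77 → $8,454; Central Ward 10,800.53 → $10,801.
Rounding difference −$1 on remainder applied to Central Ward.
Totals: Summit Township $4,274 + $6,763 = $11,037; Lower Precinct $4,274 + $7,575 = $11,849; Lakeview Zone $4,274 + $3,517 = $7,791; Upper Borough $4,274 + $4,727 = $9,001; Riverside District $4,274 + $8,454 = $12,728; Central Ward $4,274 + $10,800 = $15,074.

Summit Township: $11,037 · Lower Precinct: $11,849 · Lakeview Zone: $7,791 · Upper Borough: $9,001 · Riverside District: $12,728 · Central Ward: $15,074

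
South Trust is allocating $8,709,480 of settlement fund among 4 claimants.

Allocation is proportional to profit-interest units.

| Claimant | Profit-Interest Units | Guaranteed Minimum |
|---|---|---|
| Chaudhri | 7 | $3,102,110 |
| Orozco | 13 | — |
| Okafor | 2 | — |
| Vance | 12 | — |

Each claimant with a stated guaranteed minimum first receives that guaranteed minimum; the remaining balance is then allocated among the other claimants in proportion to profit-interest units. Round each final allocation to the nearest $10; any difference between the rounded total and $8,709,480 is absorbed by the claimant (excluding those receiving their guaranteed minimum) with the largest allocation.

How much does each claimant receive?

Minimums first: Chaudhri $3,102,110. Balance $5,607,370.
Balance split over remaining profit-interest units 27: Orozco 2,699,844.81 → $2,699,840; Okafor 415,360.74 → $415,360; Vance 2,492,164.44 → $2,492,160.
Rounding difference +$10 applied to Orozco → $2,699,850.

Chaudhri: $3,102,110 · Orozco: $2,699,850 · Okafor: $415,360 · Vance: $2,492,160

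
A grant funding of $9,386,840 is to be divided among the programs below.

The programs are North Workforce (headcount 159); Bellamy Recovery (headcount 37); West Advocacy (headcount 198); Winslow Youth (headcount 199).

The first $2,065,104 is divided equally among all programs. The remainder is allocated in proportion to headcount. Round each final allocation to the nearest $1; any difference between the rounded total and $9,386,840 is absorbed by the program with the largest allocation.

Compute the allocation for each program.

North Workforce: $2,479,440 · Bellamy Recovery: $973,113 · West Advocacy: $2,960,970 · Winslow Youth: $2,973,317

First tranche $2,065,104 split equally: $516,276 each.
Remainder $7,321,736 by headcount (total 593): North Workforce 1,963,163.62 → $1,963,164; Bellamy Recovery 456,836.82 → $456,837; West Advocacy 2,444,694.31 → $2,444,694; Winslow Youth 2,457,041.25 → $2,457,041.
Totals: North Workforce $516,276 + $1,963,164 = $2,479,440; Bellamy Recovery $516,276 + $456,837 = $973,113; West Advocacy $516,276 + $2,444,694 = $2,960,970; Winslow Youth $516,276 + $2,457,041 = $2,973,317.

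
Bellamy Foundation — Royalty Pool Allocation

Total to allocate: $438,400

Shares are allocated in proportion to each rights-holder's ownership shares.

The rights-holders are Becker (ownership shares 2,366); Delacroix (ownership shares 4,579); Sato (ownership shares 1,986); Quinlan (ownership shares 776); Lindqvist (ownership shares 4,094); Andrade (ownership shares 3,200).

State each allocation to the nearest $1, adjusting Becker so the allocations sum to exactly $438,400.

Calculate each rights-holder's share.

Becker: $61,013 · Delacroix: $118,077 · Sato: $51,212 · Quinlan: $20,010 · Lindqvist: $105,571 · Andrade: $82,517

Ownership shares total: 17,001.
Proportional shares: Becker 2,366/17,001 × $438,400 = 61,011.38; Delacroix 4,579/17,001 × $438,400 = 118,077.38; Sato 1,986/17,001 × $438,400 = 51,212.42; Quinlan 776/17,001 × $438,400 = 20,010.49; Lindqvist 4,094/17,001 × $438,400 = 105,570.83; Andrade 3,200/17,001 × $438,400 = 82,517.499.
Rounded to nearest $1: Becker $61,011; Delacroix $118,077; Sato $51,212; Quinlan $20,010; Lindqvist $105,571; Andrade $82,517. Sum = $438,398.
Difference $438,400 − $438,398 = +$2 applied to Becker: Becker becomes $61,013.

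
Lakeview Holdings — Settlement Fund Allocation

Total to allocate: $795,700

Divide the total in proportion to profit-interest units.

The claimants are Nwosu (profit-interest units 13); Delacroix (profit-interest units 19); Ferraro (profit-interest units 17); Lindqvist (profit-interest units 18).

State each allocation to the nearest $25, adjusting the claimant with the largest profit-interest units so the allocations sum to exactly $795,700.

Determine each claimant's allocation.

Nwosu: $154,400 | Delacroix: $225,625 | Ferraro: $201,900 | Lindqvist: $213,775

Combined profit-interest units = 67.
Pro-rata amounts: Nwosu 13/67 × $795,700 = 154,389.55; Delacroix 19/67 × $795,700 = 225,646.27; Ferraro 17/67 × $795,700 = 201,894.03; Lindqvist 18/67 × $795,700 = 213,770.15.
Rounded to nearest $25: Nwosu $154,400; Delacroix $225,650; Ferraro $201,900; Lindqvist $213,775. Sum = $795,725.
Difference $795,700 − $795,725 = −$25 applied to largest profit-interest units (Delacroix): Delacroix becomes $225,625.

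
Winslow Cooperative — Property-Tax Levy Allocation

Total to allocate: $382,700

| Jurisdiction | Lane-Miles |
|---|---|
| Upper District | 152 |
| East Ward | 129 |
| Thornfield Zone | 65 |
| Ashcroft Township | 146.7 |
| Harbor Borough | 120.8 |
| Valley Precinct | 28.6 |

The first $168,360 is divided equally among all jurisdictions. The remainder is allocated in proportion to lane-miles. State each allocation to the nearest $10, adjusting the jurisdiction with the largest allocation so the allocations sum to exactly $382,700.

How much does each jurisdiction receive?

$168,360 shared equally gives $28,060 per jurisdiction.
Remainder $214,340 by lane-miles (total 642.1): Upper District 50,739.26 → $50,740; East Ward 43,061.61 → $43,060; Thornfield Zone 21,697.71 → $21,700; Ashcroft Township 48,970.06 → $48,970; Harbor Borough 40,324.36 → $40,320; Valley Precinct 9,546.99 → $9,550.
Totals: Upper District $28,060 + $50,740 = $78,800; East Ward $28,060 + $43,060 = $71,120; Thornfield Zone $28,060 + $21,700 = $49,760; Ashcroft Township $28,060 + $48,970 = $77,030; Harbor Borough $28,060 + $40,320 = $68,380; Valley Precinct $28,060 + $9,550 = $37,610.

Upper District: $78,800; East Ward: $71,120; Thornfield Zone: $49,760; Ashcroft Township: $77,030; Harbor Borough: $68,380; Valley Precinct: $37,610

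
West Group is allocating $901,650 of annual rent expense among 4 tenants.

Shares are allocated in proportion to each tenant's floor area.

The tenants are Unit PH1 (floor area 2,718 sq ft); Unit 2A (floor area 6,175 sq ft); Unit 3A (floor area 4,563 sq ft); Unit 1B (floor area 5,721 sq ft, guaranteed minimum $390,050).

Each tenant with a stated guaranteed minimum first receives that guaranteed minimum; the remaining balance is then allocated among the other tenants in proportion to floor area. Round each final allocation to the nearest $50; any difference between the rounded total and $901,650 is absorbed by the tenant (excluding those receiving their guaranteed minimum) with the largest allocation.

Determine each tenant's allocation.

Guaranteed amounts: Unit 1B $390,050. Remaining pool $511,600.
Remaining pool split over remaining floor area 13,456: Unit PH1 103,338.94 → $103,350; Unit 2A 234,774.82 → $234,750; Unit 3A 173,486.24 → $173,500.

Unit PH1: $103,350 · Unit 2A: $234,750 · Unit 3A: $173,500 · Unit 1B: $390,050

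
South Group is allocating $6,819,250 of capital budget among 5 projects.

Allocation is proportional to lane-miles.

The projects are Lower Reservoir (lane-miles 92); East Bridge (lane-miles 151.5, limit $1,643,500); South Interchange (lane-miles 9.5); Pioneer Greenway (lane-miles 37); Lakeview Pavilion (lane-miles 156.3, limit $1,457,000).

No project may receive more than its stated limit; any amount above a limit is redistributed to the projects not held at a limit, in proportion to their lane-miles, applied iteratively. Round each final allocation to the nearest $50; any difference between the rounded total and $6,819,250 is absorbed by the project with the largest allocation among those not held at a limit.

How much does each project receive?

Total lane-miles = 446.3.
Proportional shares (ignoring caps): Lower Reservoir 1,405,715.89; East Bridge 2,314,847.36; South Interchange 145,155.44; Pioneer Greenway 565,342.26; Lakeview Pavilion 2,388,189.05.
Cap binds for East Bridge ($1,643,500), Lakeview Pavilion ($1,457,000); remaining pool $3,718,750 reallocated over remaining lane-miles 138.5.
Shares after redistribution: Lower Reservoir 2,470,216.61 → $2,470,200; South Interchange 255,076.71 → $255,100; Pioneer Greenway 993,456.68 → $993,450.

Lower Reservoir: $2,470,200; East Bridge: $1,643,500; South Interchange: $255,100; Pioneer Greenway: $993,450; Lakeview Pavilion: $1,457,000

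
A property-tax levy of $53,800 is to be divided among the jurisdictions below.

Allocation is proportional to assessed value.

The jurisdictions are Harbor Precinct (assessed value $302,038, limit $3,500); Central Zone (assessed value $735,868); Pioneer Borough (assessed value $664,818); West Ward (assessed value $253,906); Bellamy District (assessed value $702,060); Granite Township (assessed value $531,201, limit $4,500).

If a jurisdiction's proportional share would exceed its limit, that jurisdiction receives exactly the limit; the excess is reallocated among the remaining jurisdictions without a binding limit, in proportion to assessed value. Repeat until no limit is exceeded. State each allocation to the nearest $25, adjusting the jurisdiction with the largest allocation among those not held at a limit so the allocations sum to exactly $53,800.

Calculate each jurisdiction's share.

Harbor Precinct: $3,500; Central Zone: $14,300; Pioneer Borough: $12,925; West Ward: $4,925; Bellamy District: $13,650; Granite Township: $4,500

Combined assessed value = 3,189,891.
Unconstrained shares: Harbor Precinct 5,094.11; Central Zone 12,410.99; Pioneer Borough 11,212.67; West Ward 4,282.32; Bellamy District 11,840.79; Granite Township 8,959.12.
Capped: Harbor Precinct ($3,500), Granite Township ($4,500); remaining pool $45,800 reallocated over remaining assessed value 2,356,652.
Shares after redistribution: Central Zone 14,301.12 → $14,300; Pioneer Borough 12,920.31 → $12,925; West Ward 4,934.50 → $4,925; Bellamy District 13,644.08 → $13,650.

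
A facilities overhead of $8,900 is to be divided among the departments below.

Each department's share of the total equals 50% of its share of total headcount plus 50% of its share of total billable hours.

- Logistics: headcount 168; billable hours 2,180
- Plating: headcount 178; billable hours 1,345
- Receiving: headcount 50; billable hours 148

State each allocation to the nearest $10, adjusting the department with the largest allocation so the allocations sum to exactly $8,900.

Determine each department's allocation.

Headcount total 396; billable hours total 3,673.
Composite weights (50% headcount + 50% billable hours): Logistics 0.5089; Plating 0.4078; Receiving 0.0833.
Raw shares: Logistics 4,529.04; Plating 3,629.78; Receiving 741.18.
Rounded to nearest $10: Logistics $4,530; Plating $3,630; Receiving $740. Sum = $8,900.
Sum already equals the total — no adjustment.

Logistics: $4,530 | Plating: $3,630 | Receiving: $740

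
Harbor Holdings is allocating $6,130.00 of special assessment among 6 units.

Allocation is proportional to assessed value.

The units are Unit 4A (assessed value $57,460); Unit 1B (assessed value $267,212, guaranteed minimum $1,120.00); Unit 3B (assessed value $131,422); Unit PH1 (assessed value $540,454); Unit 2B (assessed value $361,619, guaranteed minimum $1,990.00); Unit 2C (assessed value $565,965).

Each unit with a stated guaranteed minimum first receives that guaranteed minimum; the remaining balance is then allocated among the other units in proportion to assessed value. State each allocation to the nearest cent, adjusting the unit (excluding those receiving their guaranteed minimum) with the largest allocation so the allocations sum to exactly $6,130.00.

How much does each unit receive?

Unit 4A: $133.97 | Unit 1B: $1,120.00 | Unit 3B: $306.41 | Unit PH1: $1,260.07 | Unit 2B: $1,990.00 | Unit 2C: $1,319.55

Fund the minimums — Unit 1B $1,120.00; Unit 2B $1,990.00. Balance $3,020.00.
Balance split over remaining assessed value 1,295,301: Unit 4A 133.9682 → $133.97; Unit 3B 306.4110 → $306.41; Unit PH1 1,260.0709 → $1,260.07; Unit 2C 1,319.5499 → $1,319.55.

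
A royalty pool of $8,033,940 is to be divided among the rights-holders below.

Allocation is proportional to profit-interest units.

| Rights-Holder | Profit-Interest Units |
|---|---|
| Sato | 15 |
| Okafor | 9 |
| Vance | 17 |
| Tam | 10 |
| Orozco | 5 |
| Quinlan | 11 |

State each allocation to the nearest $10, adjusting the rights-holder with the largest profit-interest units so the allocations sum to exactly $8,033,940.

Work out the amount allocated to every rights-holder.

Sum of profit-interest units: 67.
Pro-rata amounts: Sato 15/67 × $8,033,940 = 1,798,643.28; Okafor 9/67 × $8,033,940 = 1,079,185.97; Vance 17/67 × $8,033,940 = 2,038,462.39; Tam 10/67 × $8,033,940 = 1,199,095.52; Orozco 5/67 × $8,033,940 = 599,547.76; Quinlan 11/67 × $8,033,940 = 1,319,005.07.
After rounding ($10): Sato $1,798,640; Okafor $1,079,190; Vance $2,038,460; Tam $1,199,100; Orozco $599,550; Quinlan $1,319,010. Sum = $8,033,950.
Difference $8,033,940 − $8,033,950 = −$10 applied to largest profit-interest units (Vance): Vance becomes $2,038,450.

Sato: $1,798,640 | Okafor: $1,079,190 | Vance: $2,038,450 | Tam: $1,199,100 | Orozco: $599,550 | Quinlan: $1,319,010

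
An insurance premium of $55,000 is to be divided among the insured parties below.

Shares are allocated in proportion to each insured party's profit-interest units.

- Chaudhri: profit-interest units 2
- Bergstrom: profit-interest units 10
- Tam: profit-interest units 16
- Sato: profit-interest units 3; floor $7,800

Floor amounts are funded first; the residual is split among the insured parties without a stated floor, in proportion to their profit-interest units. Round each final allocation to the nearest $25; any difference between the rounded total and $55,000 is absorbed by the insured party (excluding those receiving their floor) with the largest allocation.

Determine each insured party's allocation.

Fund the minimums — Sato $7,800. Balance $47,200.
Balance split over remaining profit-interest units 28: Chaudhri 3,371.43 → $3,375; Bergstrom 16,857.14 → $16,850; Tam 26,971.43 → $26,975.

Chaudhri: $3,375; Bergstrom: $16,850; Tam: $26,975; Sato: $7,800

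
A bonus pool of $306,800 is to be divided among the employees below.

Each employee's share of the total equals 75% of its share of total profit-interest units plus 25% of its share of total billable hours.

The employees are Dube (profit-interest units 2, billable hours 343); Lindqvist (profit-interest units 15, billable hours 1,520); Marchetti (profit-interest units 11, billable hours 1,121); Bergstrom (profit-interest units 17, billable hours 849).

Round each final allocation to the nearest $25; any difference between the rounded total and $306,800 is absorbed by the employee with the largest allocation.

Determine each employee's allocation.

Dube: $17,100 · Lindqvist: $107,100 · Marchetti: $78,675 · Bergstrom: $103,925

Totals — profit-interest units 45, billable hours 3,833.
Composite weights (75% profit-interest units + 25% billable hours): Dube 0.0557; Lindqvist 0.3491; Marchetti 0.2564; Bergstrom 0.3387.
Pro-rata amounts: Dube 17,090.25; Lindqvist 107,115.86; Marchetti 78,678.37; Bergstrom 103,915.53.
After rounding ($25): Dube $17,100; Lindqvist $107,125; Marchetti $78,675; Bergstrom $103,925. Sum = $306,825.
Difference $306,800 − $306,825 = −$25 applied to largest allocation (Lindqvist): Lindqvist becomes $107,100.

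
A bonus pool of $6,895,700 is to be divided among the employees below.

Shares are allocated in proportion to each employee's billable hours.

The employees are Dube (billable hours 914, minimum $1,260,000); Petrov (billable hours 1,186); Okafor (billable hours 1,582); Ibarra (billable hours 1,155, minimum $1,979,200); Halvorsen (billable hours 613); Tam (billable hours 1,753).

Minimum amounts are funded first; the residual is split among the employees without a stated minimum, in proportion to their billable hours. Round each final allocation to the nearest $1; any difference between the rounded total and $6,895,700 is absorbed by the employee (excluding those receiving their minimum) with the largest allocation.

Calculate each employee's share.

Dube: $1,260,000; Petrov: $844,684; Okafor: $1,126,720; Ibarra: $1,979,200; Halvorsen: $436,586; Tam: $1,248,510

Fund the minimums — Dube $1,260,000; Ibarra $1,979,200. Remaining pool $3,656,500.
Remaining pool split over remaining billable hours 5,134: Petrov 844,684.26 → $844,684; Okafor 1,126,720.49 → $1,126,720; Halvorsen 436,586.38 → $436,586; Tam 1,248,508.86 → $1,248,509.
Rounding difference +$1 applied to Tam → $1,248,510.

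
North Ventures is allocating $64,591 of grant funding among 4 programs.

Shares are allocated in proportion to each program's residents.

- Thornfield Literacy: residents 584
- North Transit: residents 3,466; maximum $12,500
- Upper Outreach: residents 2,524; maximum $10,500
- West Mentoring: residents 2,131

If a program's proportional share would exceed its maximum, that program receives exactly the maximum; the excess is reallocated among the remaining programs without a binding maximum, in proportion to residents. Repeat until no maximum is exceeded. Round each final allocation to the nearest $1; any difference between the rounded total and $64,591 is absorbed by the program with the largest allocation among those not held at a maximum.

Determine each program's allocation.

Thornfield Literacy: $8,946 · North Transit: $12,500 · Upper Outreach: $10,500 · West Mentoring: $32,645

Total residents = 8,705.
Unconstrained shares: Thornfield Literacy 4,333.27; North Transit 25,717.68; Upper Outreach 18,728.05; West Mentoring 15,812.00.
Cap binds for North Transit ($12,500), Upper Outreach ($10,500); residual $41,591 reallocated over remaining residents 2,715.
Redistributed shares: Thornfield Literacy 8,946.28 → $8,946; West Mentoring 32,644.72 → $32,645.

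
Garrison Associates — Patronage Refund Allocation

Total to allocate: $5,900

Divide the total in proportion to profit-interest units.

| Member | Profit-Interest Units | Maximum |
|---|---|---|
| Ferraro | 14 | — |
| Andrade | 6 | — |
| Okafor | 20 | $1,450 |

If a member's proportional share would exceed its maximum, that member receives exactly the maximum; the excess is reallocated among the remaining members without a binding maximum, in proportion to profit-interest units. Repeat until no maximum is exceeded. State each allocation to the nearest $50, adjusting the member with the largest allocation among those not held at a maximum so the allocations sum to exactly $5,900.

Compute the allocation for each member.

Profit-interest units total: 40.
Pro-rata shares before constraints: Ferraro 2,065.00; Andrade 885.00; Okafor 2,950.00.
Cap binds for Okafor ($1,450); remaining pool $4,450 reallocated over remaining profit-interest units 20.
Shares after redistribution: Ferraro 3,115.00 → $3,100; Andrade 1,335.00 → $1,350.

Ferraro: $3,100 | Andrade: $1,350 | Okafor: $1,450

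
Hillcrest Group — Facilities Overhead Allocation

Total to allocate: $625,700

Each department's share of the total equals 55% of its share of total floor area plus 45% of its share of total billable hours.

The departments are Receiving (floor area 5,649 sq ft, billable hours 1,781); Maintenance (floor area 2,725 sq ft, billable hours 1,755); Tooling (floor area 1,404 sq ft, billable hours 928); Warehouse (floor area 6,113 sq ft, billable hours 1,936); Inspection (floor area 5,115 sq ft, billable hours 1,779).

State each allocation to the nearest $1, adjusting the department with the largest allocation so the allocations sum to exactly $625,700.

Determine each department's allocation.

Receiving: $153,857 · Maintenance: $105,059 · Tooling: $54,948 · Warehouse: $166,796 · Inspection: $145,040

Floor area total 21,006; billable hours total 8,179.
Blended shares (55% floor area + 45% billable hours): Receiving 0.2459; Maintenance 0.1679; Tooling 0.0878; Warehouse 0.2666; Inspection 0.2318.
Raw shares: Receiving 153,857.44; Maintenance 105,059.36; Tooling 54,948.04; Warehouse 166,794.94; Inspection 145,040.22.
After rounding ($1): Receiving $153,857; Maintenance $105,059; Tooling $54,948; Warehouse $166,795; Inspection $145,040. Sum = $625,699.
Difference $625,700 − $625,699 = +$1 applied to largest allocation (Warehouse): Warehouse becomes $166,796.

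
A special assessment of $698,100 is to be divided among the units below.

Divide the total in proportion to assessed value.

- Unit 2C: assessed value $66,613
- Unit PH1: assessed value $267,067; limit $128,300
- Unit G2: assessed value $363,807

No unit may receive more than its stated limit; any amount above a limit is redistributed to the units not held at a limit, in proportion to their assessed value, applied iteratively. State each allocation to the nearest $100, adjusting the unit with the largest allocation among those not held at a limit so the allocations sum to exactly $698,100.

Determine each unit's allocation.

Unit 2C: $88,200 · Unit PH1: $128,300 · Unit G2: $481,600

Sum of assessed value: 697,487.
Pro-rata shares before constraints: Unit 2C 66,671.54; Unit PH1 267,301.72; Unit G2 364,126.74.
Cap binds for Unit PH1 ($128,300); balance $569,800 reallocated over remaining assessed value 430,420.
Redistributed shares: Unit 2C 88,183.84 → $88,200; Unit G2 481,616.16 → $481,600.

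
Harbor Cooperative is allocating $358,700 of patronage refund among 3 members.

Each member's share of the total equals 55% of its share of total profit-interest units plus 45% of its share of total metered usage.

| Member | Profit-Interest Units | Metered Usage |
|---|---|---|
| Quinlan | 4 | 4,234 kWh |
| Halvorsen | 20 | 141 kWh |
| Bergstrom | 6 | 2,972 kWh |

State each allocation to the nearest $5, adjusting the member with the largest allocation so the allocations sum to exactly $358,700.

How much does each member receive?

Totals — profit-interest units 30, metered usage 7,347.
Blended shares (55% profit-interest units + 45% metered usage): Quinlan 0.3327; Halvorsen 0.3753; Bergstrom 0.2920.
Raw shares: Quinlan 119,326.46; Halvorsen 134,621.13; Bergstrom 104,752.41.
Rounded to nearest $5: Quinlan $119,325; Halvorsen $134,620; Bergstrom $104,750. Sum = $358,695.
Difference $358,700 − $358,695 = +$5 applied to largest allocation (Halvorsen): Halvorsen becomes $134,625.

Quinlan: $119,325 · Halvorsen: $134,625 · Bergstrom: $104,750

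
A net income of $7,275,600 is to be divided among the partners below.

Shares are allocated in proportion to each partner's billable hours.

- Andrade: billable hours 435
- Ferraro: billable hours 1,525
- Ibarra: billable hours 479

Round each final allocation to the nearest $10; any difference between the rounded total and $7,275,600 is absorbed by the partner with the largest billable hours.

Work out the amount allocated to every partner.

Total billable hours = 435 + 1,525 + 479 = 2,439.
Pro-rata amounts: Andrade 1,297,616.24; Ferraro 4,549,114.39; Ibarra 1,428,869.37.
At nearest $10: Andrade $1,297,620; Ferraro $4,549,110; Ibarra $1,428,870. Sum = $7,275,600.
Sum already equals the total — no adjustment.

Andrade: $1,297,620 · Ferraro: $4,549,110 · Ibarra: $1,428,870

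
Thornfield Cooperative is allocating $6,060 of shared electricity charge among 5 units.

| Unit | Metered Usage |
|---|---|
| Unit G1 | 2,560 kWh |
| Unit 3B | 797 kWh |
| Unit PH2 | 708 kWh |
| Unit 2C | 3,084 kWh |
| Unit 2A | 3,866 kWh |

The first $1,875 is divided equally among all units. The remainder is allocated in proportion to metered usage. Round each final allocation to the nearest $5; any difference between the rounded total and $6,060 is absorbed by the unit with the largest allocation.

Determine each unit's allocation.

Equal tier: $1,875 ÷ 5 = $375 apiece.
Remainder $4,185 by metered usage (total 11,015): Unit G1 972.64 → $975; Unit 3B 302.81 → $305; Unit PH2 269.00 → $270; Unit 2C 1,171.72 → $1,170; Unit 2A 1,468.83 → $1,470.
Rounding difference −$5 on remainder applied to Unit 2A.
Totals: Unit G1 $375 + $975 = $1,350; Unit 3B $375 + $305 = $680; Unit PH2 $375 + $270 = $645; Unit 2C $375 + $1,170 = $1,545; Unit 2A $375 + $1,465 = $1,840.

Unit G1: $1,350 | Unit 3B: $680 | Unit PH2: $645 | Unit 2C: $1,545 | Unit 2A: $1,840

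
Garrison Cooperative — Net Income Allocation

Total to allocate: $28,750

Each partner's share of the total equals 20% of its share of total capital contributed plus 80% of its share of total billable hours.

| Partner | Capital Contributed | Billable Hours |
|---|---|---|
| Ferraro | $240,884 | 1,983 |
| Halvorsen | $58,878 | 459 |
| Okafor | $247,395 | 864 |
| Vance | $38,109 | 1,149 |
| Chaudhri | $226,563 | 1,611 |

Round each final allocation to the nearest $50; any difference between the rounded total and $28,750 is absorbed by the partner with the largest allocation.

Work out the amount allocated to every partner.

Capital contributed total 811,829; billable hours total 6,066.
Combined weights (20% capital contributed + 80% billable hours): Ferraro 0.3209; Halvorsen 0.0750; Okafor 0.1749; Vance 0.1609; Chaudhri 0.2683.
Unrounded shares: Ferraro 9,224.92; Halvorsen 2,157.38; Okafor 5,028.21; Vance 4,626.50; Chaudhri 7,713.00.
Rounded to nearest $50: Ferraro $9,200; Halvorsen $2,150; Okafor $5,050; Vance $4,650; Chaudhri $7,700. Sum = $28,750.
Rounded total matches; no reconciliation needed.

Ferraro: $9,200 | Halvorsen: $2,150 | Okafor: $5,050 | Vance: $4,650 | Chaudhri: $7,700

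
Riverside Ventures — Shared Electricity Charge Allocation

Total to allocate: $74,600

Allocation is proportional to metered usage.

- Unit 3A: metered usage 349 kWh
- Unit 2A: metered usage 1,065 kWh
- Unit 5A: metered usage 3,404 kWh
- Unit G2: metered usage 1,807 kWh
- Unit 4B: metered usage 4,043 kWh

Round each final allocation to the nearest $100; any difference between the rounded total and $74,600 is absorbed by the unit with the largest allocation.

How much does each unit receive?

Unit 3A: $2,400 · Unit 2A: $7,400 · Unit 5A: $23,800 · Unit G2: $12,600 · Unit 4B: $28,400

Total metered usage = 10,668.
Unrounded shares: Unit 3A 349/10,668 × $74,600 = 2,440.51; Unit 2A 1,065/10,668 × $74,600 = 7,447.41; Unit 5A 3,404/10,668 × $74,600 = 23,803.75; Unit G2 1,807/10,668 × $74,600 = 12,636.13; Unit 4B 4,043/10,668 × $74,600 = 28,272.20.
At nearest $100: Unit 3A $2,400; Unit 2A $7,400; Unit 5A $23,800; Unit G2 $12,600; Unit 4B $28,300. Sum = $74,500.
Difference $74,600 − $74,500 = +$100 applied to largest allocation (Unit 4B): Unit 4B becomes $28,400.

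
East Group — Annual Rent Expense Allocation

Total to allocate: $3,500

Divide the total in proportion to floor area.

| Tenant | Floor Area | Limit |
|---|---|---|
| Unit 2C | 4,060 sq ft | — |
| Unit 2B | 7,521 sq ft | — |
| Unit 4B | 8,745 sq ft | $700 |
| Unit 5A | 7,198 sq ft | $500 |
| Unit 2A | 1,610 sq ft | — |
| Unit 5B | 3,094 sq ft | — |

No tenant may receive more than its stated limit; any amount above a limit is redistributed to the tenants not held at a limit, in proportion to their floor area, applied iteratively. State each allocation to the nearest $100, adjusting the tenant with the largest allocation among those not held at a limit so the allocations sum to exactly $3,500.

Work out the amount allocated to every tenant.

Combined floor area = 32,228.
Proportional shares (ignoring caps): Unit 2C 440.92; Unit 2B 816.79; Unit 4B 949.72; Unit 5A 781.71; Unit 2A 174.85; Unit 5B 336.01.
Held at cap: Unit 4B ($700), Unit 5A ($500); remaining pool $2,300 reallocated over remaining floor area 16,285.
Shares after redistribution: Unit 2C 573.41 → $600; Unit 2B 1,062.22 → $1,100; Unit 2A 227.39 → $200; Unit 5B 436.98 → $400.

Unit 2C: $600; Unit 2B: $1,100; Unit 4B: $700; Unit 5A: $500; Unit 2A: $200; Unit 5B: $400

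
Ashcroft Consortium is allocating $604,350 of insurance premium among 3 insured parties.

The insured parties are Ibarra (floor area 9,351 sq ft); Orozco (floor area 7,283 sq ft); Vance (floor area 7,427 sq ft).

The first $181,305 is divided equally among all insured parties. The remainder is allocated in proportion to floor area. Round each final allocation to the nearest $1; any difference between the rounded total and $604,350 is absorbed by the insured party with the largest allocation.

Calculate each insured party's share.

Ibarra: $224,846 · Orozco: $188,486 · Vance: $191,018

First tranche $181,305 split equally: $60,435 each.
Remainder $423,045 by floor area (total 24,061): Ibarra 164,411.03 → $164,411; Orozco 128,051.07 → $128,051; Vance 130,582.90 → $130,583.
Totals: Ibarra $60,435 + $164,411 = $224,846; Orozco $60,435 + $128,051 = $188,486; Vance $60,435 + $130,583 = $191,018.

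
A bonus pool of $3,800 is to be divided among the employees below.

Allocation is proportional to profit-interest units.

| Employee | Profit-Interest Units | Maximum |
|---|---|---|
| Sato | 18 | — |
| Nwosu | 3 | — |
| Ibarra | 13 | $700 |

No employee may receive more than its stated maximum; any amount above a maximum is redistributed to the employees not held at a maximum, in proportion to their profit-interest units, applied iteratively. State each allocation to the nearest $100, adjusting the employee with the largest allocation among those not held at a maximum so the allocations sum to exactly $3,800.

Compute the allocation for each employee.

Profit-interest units total: 34.
Unconstrained shares: Sato 2,011.76; Nwosu 335.29; Ibarra 1,452.94.
Capped: Ibarra ($700); remaining pool $3,100 reallocated over remaining profit-interest units 21.
Remaining shares: Sato 2,657.14 → $2,700; Nwosu 442.86 → $400.

Sato: $2,700 · Nwosu: $400 · Ibarra: $700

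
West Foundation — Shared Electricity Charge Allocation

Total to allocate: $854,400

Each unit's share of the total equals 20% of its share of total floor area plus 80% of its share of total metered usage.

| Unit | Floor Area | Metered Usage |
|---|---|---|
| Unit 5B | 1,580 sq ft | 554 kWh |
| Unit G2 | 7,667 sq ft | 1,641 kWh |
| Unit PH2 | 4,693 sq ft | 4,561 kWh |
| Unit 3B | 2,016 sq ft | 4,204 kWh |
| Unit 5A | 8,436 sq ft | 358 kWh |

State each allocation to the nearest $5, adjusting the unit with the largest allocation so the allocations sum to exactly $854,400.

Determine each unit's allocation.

Totals — floor area 24,392, metered usage 11,318.
Combined weights (20% floor area + 80% metered usage): Unit 5B 0.0521; Unit G2 0.1789; Unit PH2 0.3609; Unit 3B 0.3137; Unit 5A 0.0945.
Pro-rata amounts: Unit 5B 44,526.14; Unit G2 152,815.50; Unit PH2 308,326.43; Unit 3B 268,012.45; Unit 5A 80,719.48.
Rounded to nearest $5: Unit 5B $44,525; Unit G2 $152,815; Unit PH2 $308,325; Unit 3B $268,010; Unit 5A $80,720. Sum = $854,395.
Difference $854,400 − $854,395 = +$5 applied to largest allocation (Unit PH2): Unit PH2 becomes $308,330.

Unit 5B: $44,525; Unit G2: $152,815; Unit PH2: $308,330; Unit 3B: $268,010; Unit 5A: $80,720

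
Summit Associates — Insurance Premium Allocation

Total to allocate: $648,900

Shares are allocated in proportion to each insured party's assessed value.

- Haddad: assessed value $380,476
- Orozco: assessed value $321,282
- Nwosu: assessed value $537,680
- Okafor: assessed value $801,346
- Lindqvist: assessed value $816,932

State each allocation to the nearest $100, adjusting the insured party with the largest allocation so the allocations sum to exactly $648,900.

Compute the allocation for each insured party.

Total assessed value = 2,857,716.
Pro-rata amounts: Haddad 380,476/2,857,716 × $648,900 = 86,394.48; Orozco 321,282/2,857,716 × $648,900 = 72,953.33; Nwosu 537,680/2,857,716 × $648,900 = 122,090.70; Okafor 801,346/2,857,716 × $648,900 = 181,961.20; Lindqvist 816,932/2,857,716 × $648,900 = 185,500.30.
Rounded to nearest $100: Haddad $86,400; Orozco $73,000; Nwosu $122,100; Okafor $182,000; Lindqvist $185,500. Sum = $649,000.
Difference $648,900 − $649,000 = −$100 applied to largest allocation (Lindqvist): Lindqvist becomes $185,400.

Haddad: $86,400 · Orozco: $73,000 · Nwosu: $122,100 · Okafor: $182,000 · Lindqvist: $185,400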